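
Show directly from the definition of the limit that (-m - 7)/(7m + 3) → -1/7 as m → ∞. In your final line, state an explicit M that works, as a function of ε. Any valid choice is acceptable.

M = (46/49)/ε

Let ε > 0 be given. For m ≥ 1, |(-m - 7)/(7m + 3) + 1/7| = |-46|/(7(7m + 3)) = 46/(7(7m + 3)).
Since 7m + 3 ≥ 7m for m ≥ 1, this is ≤ 46/(7·7m) = (46/49)/m.
So |(-m - 7)/(7m + 3) + 1/7| < ε whenever m > (46/49)/ε.
Take M = (46/49)/ε. If m > M then |(-m - 7)/(7m + 3) + 1/7| ≤ (46/49)/m < ε.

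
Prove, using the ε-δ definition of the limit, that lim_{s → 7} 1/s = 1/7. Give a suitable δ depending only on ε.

Let ε > 0 be given. We seek δ > 0 such that 0 < |s − 7| < δ implies |1/s − (1/7)| < ε.
|1/s − (1/7)| = |7 − s|/(7·|s|) = |s − 7|/(7|s|).
Restrict δ ≤ 7/2. Then |s − 7| < 7/2 gives |s| > 7/2, so 7|s| > 49/2.
Then |1/s − (1/7)| < |s − 7|/(49/2), which is < ε when |s − 7| < (49/2)ε.
Take δ = min(7/2, (49/2)ε). Then 0 < |s − 7| < δ gives both |s − 7| < 7/2 and |s − 7| < (49/2)ε, so |1/s − (1/7)| < ε.

δ = min(7/2, (49/2)ε)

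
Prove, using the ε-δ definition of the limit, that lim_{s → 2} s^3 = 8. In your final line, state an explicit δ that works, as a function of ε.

δ = min(1, ε/19)

Let ε > 0. We seek δ > 0 with 0 < |s − 2| < δ ⇒ |s^3 − 8| < ε.
Factor: s^3 − 8 = (s − 2)(s^2 + 2s + 4), so |s^3 − 8| = |s − 2|·|s^2 + 2s + 4|.
Impose δ ≤ 1 so that |s| < 3; then |s^2 + 2s + 4| ≤ 19.
Hence |s^3 − 8| ≤ 19|s − 2|, which is < ε once |s − 2| < ε/19.
Take δ = min(1, ε/19). If 0 < |s − 2| < δ then both bounds hold and |s^3 − 8| ≤ 19|s − 2| < 19·(ε/19) = ε.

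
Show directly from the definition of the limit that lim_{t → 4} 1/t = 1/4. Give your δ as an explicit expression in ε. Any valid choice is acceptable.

Let ε > 0 be given. We seek δ > 0 such that 0 < |t − 4| < δ implies |1/t − (1/4)| < ε.
|1/t − (1/4)| = |4 − t|/(4·|t|) = |t − 4|/(4|t|).
Restrict δ ≤ 2. Then |t − 4| < 2 gives |t| > 2, so 4|t| > 8.
Then |1/t − (1/4)| < |t − 4|/8, which is < ε when |t − 4| < 8ε.
Take δ = min(2, 8ε). Then 0 < |t − 4| < δ gives both |t − 4| < 2 and |t − 4| < 8ε, so |1/t − (1/4)| < ε.

δ = min(2, 8ε)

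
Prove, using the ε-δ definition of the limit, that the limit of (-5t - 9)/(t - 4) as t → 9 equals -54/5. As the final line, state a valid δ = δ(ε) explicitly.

δ = min(5/2, (25/58)ε)

Fix ε > 0. We want δ > 0 with 0 < |t − 9| < δ ⇒ |(-5t - 9)/(t - 4) + 54/5| < ε.
Combining over a common denominator, (-5t - 9)/(t - 4) + 54/5 = [(-5t - 9)·5 − (-54)·(t - 4)] / [5·(t - 4)] = 29(t − 9) / (5(t - 4)).
So |(-5t - 9)/(t - 4) + 54/5| = 29|t − 9| / (5·|t − 4|).
Restrict δ ≤ 5/2. Then |t − 9| < 5/2 gives |t − 4| = |(t − 9) + 5| ≥ 5 − 5/2 = 5/2.
Hence |(-5t - 9)/(t - 4) + 54/5| < 29|t − 9|/(5·(5/2)) = (58/25)|t − 9|, which is < ε once |t − 9| < (25/58)ε.
Take δ = min(5/2, (25/58)ε). Then 0 < |t − 9| < δ forces both bounds, so |(-5t - 9)/(t - 4) + 54/5| < ε.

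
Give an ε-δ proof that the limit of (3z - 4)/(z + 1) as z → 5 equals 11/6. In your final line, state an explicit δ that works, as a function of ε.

Let ε > 0 be given. We want δ > 0 with 0 < |z − 5| < δ ⇒ |(3z - 4)/(z + 1) − (11/6)| < ε.
Combining over a common denominator, (3z - 4)/(z + 1) − (11/6) = [(3z - 4)·6 − 11·(z + 1)] / [6·(z + 1)] = 7(z − 5) / (6(z + 1)).
So |(3z - 4)/(z + 1) − (11/6)| = 7|z − 5| / (6·|z + 1|).
Require δ ≤ 3, so |z + 1| ≥ |6| − |z − 5| > 6 − 3 = 3.
Hence |(3z - 4)/(z + 1) − (11/6)| < 7|z − 5|/(6·3) = (7/18)|z − 5|, which is < ε once |z − 5| < (18/7)ε.
Take δ = min(3, (18/7)ε). Then 0 < |z − 5| < δ forces both bounds, so |(3z - 4)/(z + 1) − (11/6)| < ε.

δ = min(3, (18/7)ε)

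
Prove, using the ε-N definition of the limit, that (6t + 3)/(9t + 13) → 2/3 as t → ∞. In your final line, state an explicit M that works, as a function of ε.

Let ε > 0 be given. We seek M > 0 such that t > M implies |(6t + 3)/(9t + 13) − (2/3)| < ε.
(6t + 3)/(9t + 13) − (2/3) = (9(6t + 3) − 6(9t + 13)) / (9(9t + 13)) = -51/(9(9t + 13)).
For t > 0 we have 9t + 13 > 9t, so |(6t + 3)/(9t + 13) − (2/3)| = 51/(9(9t + 13)) < 51/(9·9t) = (17/27)/t.
Thus |(6t + 3)/(9t + 13) − (2/3)| < ε whenever t > (17/27)/ε.
Take M = (17/27)/ε. If t > M then |(6t + 3)/(9t + 13) − (2/3)| < (17/27)/t < ε.

M = (17/27)/ε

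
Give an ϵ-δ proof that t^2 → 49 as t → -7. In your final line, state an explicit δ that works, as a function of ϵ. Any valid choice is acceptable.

Let ϵ > 0. We seek δ > 0 with 0 < |t + 7| < δ ⇒ |t^2 − 49| < ϵ.
Factor: t^2 − 49 = (t + 7)(t - 7), so |t^2 − 49| = |t + 7|·|t - 7|.
Impose δ ≤ 1 so that |t| < 8; then |t - 7| ≤ 15.
Hence |t^2 − 49| ≤ 15|t + 7|, which is < ϵ once |t + 7| < ϵ/15.
Take δ = min(1, ϵ/15). If 0 < |t + 7| < δ then both bounds hold and |t^2 − 49| ≤ 15|t + 7| < 15·(ϵ/15) = ϵ.

δ = min(1, ϵ/15)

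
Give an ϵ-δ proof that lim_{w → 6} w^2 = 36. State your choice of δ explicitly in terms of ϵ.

δ = min(1, ϵ/13)

Let ϵ > 0 be given. We seek δ > 0 with 0 < |w − 6| < δ ⇒ |w^2 − 36| < ϵ.
Factor: w^2 − 36 = (w − 6)(w + 6), so |w^2 − 36| = |w − 6|·|w + 6|.
Impose δ ≤ 1 so that |w| < 7; then |w + 6| ≤ 13.
Hence |w^2 − 36| ≤ 13|w − 6|, which is < ϵ once |w − 6| < ϵ/13.
Take δ = min(1, ϵ/13). If 0 < |w − 6| < δ then both bounds hold and |w^2 − 36| ≤ 13|w − 6| < 13·(ϵ/13) = ϵ.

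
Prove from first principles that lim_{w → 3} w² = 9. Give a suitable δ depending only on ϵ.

δ = min(2, ϵ/8)

Let ϵ > 0. We seek δ > 0 with 0 < |w − 3| < δ ⇒ |w² − 9| < ϵ.
Factor: w² − 9 = (w − 3)(w + 3), so |w² − 9| = |w − 3|·|w + 3|.
Impose δ ≤ 2 so that |w| < 5; then |w + 3| ≤ 8.
Hence |w² − 9| ≤ 8|w − 3|, which is < ϵ once |w − 3| < ϵ/8.
Take δ = min(2, ϵ/8). If 0 < |w − 3| < δ then both bounds hold and |w² − 9| ≤ 8|w − 3| < 8·(ϵ/8) = ϵ.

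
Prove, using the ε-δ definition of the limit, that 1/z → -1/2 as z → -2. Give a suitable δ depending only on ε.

Suppose ε > 0. We seek δ > 0 such that 0 < |z + 2| < δ implies |1/z + 1/2| < ε.
|1/z + 1/2| = |-2 − z|/(2·|z|) = |z + 2|/(2|z|).
Restrict δ ≤ 1. Then |z + 2| < 1 gives |z| > 1, so 2|z| > 2.
Then |1/z + 1/2| < |z + 2|/2, which is < ε when |z + 2| < 2ε.
Take δ = min(1, 2ε). Then 0 < |z + 2| < δ gives both |z + 2| < 1 and |z + 2| < 2ε, so |1/z + 1/2| < ε.

δ = min(1, 2ε)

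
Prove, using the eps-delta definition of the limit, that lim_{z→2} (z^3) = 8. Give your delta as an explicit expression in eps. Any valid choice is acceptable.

Let eps > 0. We seek delta > 0 with 0 < |z − 2| < delta ⇒ |z^3 − 8| < eps.
Factor: z^3 − 8 = (z − 2)(z^2 + 2z + 4), so |z^3 − 8| = |z − 2|·|z^2 + 2z + 4|.
Impose delta ≤ 2 so that |z| < 4; then |z^2 + 2z + 4| ≤ 28.
Hence |z^3 − 8| ≤ 28|z − 2|, which is < eps once |z − 2| < eps/28.
Take delta = min(2, eps/28). If 0 < |z − 2| < delta then both bounds hold and |z^3 − 8| ≤ 28|z − 2| < 28·(eps/28) = eps.

delta = min(2, eps/28)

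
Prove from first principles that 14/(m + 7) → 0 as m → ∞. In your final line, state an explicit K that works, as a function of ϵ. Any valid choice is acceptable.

K = 14/ϵ

Suppose ϵ > 0. For m ≥ 1, |14/(m + 7) − 0| = 14/(m + 7) ≤ 14/m.
We need 14/m < ϵ, i.e. m > 14/ϵ.
Take K = 14/ϵ. If m > K then |14/(m + 7)| ≤ 14/m < ϵ.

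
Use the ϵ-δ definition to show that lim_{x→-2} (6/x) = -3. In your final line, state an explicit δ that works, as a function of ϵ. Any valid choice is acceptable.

Let ϵ > 0. We seek δ > 0 such that 0 < |x + 2| < δ implies |6/x + 3| < ϵ.
|6/x + 3| = 6·|-2 − x|/(2·|x|) = 6|x + 2|/(2|x|).
Restrict δ ≤ 1. Then |x + 2| < 1 gives |x| > 1, so 2|x| > 2.
Then |6/x + 3| < 6|x + 2|/2, which is < ϵ when |x + 2| < (1/3)ϵ.
Take δ = min(1, (1/3)ϵ). Then 0 < |x + 2| < δ gives both |x + 2| < 1 and |x + 2| < (1/3)ϵ, so |6/x + 3| < ϵ.

δ = min(1, (1/3)ϵ)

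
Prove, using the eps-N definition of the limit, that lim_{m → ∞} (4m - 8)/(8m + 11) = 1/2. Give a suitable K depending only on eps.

Let eps > 0. For m ≥ 1, |(4m - 8)/(8m + 11) − (1/2)| = |-108|/(8(8m + 11)) = 108/(8(8m + 11)).
Since 8m + 11 ≥ 8m for m ≥ 1, this is ≤ 108/(8·8m) = (27/16)/m.
So |(4m - 8)/(8m + 11) − (1/2)| < eps whenever m > (27/16)/eps.
Take K = (27/16)/eps. If m > K then |(4m - 8)/(8m + 11) − (1/2)| ≤ (27/16)/m < eps.

K = (27/16)/eps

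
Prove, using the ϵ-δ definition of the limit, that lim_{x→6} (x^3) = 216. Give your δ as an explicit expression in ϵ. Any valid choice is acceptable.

Let ϵ > 0 be given. We seek δ > 0 with 0 < |x − 6| < δ ⇒ |x^3 − 216| < ϵ.
Factor: x^3 − 216 = (x − 6)(x^2 + 6x + 36), so |x^3 − 216| = |x − 6|·|x^2 + 6x + 36|.
Restrict δ ≤ 1. Then |x − 6| < 1 gives |x| < 7, so by the triangle inequality |x^2 + 6x + 36| ≤ 7^2 + 6·7 + 36 = 127.
Hence |x^3 − 216| ≤ 127|x − 6|, which is < ϵ once |x − 6| < ϵ/127.
Take δ = min(1, ϵ/127). If 0 < |x − 6| < δ then both bounds hold and |x^3 − 216| ≤ 127|x − 6| < 127·(ϵ/127) = ϵ.

δ = min(1, ϵ/127)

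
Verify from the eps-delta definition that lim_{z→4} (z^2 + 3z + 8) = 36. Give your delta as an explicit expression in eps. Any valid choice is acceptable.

delta = min(2, eps/13)

Fix eps > 0. We want delta > 0 such that 0 < |z − 4| < delta implies |(z^2 + 3z + 8) − 36| < eps.
(z^2 + 3z + 8) − 36 = z^2 + 3z - 28 = (z − 4)(z + 7).
So |(z^2 + 3z + 8) − 36| = |z − 4|·|z + 7|.
Assume first that |z − 4| < 2, so |z| < 6. Then |z + 7| ≤ 6 + 7 = 13.
Hence |(z^2 + 3z + 8) − 36| ≤ 13|z − 4| < eps provided |z − 4| < eps/13.
Choosing delta = min(2, eps/13) ensures both conditions, hence |(z^2 + 3z + 8) − 36| < eps.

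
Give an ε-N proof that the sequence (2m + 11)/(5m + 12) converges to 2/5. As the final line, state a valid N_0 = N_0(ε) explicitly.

N_0 = (31/25)/ε

Suppose ε > 0. For m ≥ 1, |(2m + 11)/(5m + 12) − (2/5)| = |31|/(5(5m + 12)) = 31/(5(5m + 12)).
Since 5m + 12 ≥ 5m for m ≥ 1, this is ≤ 31/(5·5m) = (31/25)/m.
So |(2m + 11)/(5m + 12) − (2/5)| < ε whenever m > (31/25)/ε.
Take N_0 = (31/25)/ε. If m > N_0 then |(2m + 11)/(5m + 12) − (2/5)| ≤ (31/25)/m < ε.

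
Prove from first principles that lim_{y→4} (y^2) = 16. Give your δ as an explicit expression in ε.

Let ε > 0 be given. We seek δ > 0 with 0 < |y − 4| < δ ⇒ |y^2 − 16| < ε.
Factor: y^2 − 16 = (y − 4)(y + 4), so |y^2 − 16| = |y − 4|·|y + 4|.
Restrict δ ≤ 1. Then |y − 4| < 1 gives |y| < 5, so by the triangle inequality |y + 4| ≤ 5 + 4 = 9.
Hence |y^2 − 16| ≤ 9|y − 4|, which is < ε once |y − 4| < ε/9.
Take δ = min(1, ε/9). If 0 < |y − 4| < δ then both bounds hold and |y^2 − 16| ≤ 9|y − 4| < 9·(ε/9) = ε.

δ = min(1, ε/9)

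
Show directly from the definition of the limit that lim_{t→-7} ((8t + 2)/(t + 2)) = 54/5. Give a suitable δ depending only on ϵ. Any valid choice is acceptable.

Let ϵ > 0. We want δ > 0 with 0 < |t + 7| < δ ⇒ |(8t + 2)/(t + 2) − (54/5)| < ϵ.
Combining over a common denominator, (8t + 2)/(t + 2) − (54/5) = [(8t + 2)·(-5) − (-54)·(t + 2)] / [(-5)·(t + 2)] = 14(t + 7) / ((-5)(t + 2)).
So |(8t + 2)/(t + 2) − (54/5)| = 14|t + 7| / (5·|t + 2|).
Restrict δ ≤ 5/2. Then |t + 7| < 5/2 gives |t + 2| = |(t + 7) + (-5)| ≥ 5 − 5/2 = 5/2.
Hence |(8t + 2)/(t + 2) − (54/5)| < 14|t + 7|/(5·(5/2)) = (28/25)|t + 7|, which is < ϵ once |t + 7| < (25/28)ϵ.
Take δ = min(5/2, (25/28)ϵ). Then 0 < |t + 7| < δ forces both bounds, so |(8t + 2)/(t + 2) − (54/5)| < ϵ.

δ = min(5/2, (25/28)ϵ)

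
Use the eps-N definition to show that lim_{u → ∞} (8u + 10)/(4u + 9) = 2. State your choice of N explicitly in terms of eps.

Let eps > 0 be given. We seek N > 0 such that u > N implies |(8u + 10)/(4u + 9) − 2| < eps.
(8u + 10)/(4u + 9) − 2 = (4(8u + 10) − 8(4u + 9)) / (4(4u + 9)) = -32/(4(4u + 9)).
For u > 0 we have 4u + 9 > 4u, so |(8u + 10)/(4u + 9) − 2| = 32/(4(4u + 9)) < 32/(4·4u) = 2/u.
Thus |(8u + 10)/(4u + 9) − 2| < eps whenever u > 2/eps.
Take N = 2/eps. If u > N then |(8u + 10)/(4u + 9) − 2| < 2/u < eps.

N = 2/eps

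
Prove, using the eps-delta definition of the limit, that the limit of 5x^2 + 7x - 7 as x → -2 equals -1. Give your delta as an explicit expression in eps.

Suppose eps > 0. We want delta > 0 such that 0 < |x + 2| < delta implies |(5x^2 + 7x - 7) + 1| < eps.
(5x^2 + 7x - 7) + 1 = 5x^2 + 7x - 6 = (x + 2)(5x - 3).
So |(5x^2 + 7x - 7) + 1| = |x + 2|·|5x - 3|.
Require delta ≤ 1. Then |x + 2| < 1 gives |x| < 3, and by the triangle inequality |5x - 3| ≤ 5·3 + 3 = 18.
Hence |(5x^2 + 7x - 7) + 1| ≤ 18|x + 2| < eps provided |x + 2| < eps/18.
Take delta = min(1, eps/18). Then 0 < |x + 2| < delta gives both |x + 2| < 1 and |x + 2| < eps/18, so |(5x^2 + 7x - 7) + 1| < eps.

delta = min(1, eps/18)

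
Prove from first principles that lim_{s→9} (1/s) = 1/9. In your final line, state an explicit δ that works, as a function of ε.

Let ε > 0 be given. We seek δ > 0 such that 0 < |s − 9| < δ implies |1/s − (1/9)| < ε.
|1/s − (1/9)| = |9 − s|/(9·|s|) = |s − 9|/(9|s|).
Require δ ≤ 9/2 so that |s| > 9 − 9/2 = 9/2, hence 9|s| > 81/2.
Then |1/s − (1/9)| < |s − 9|/(81/2), which is < ε when |s − 9| < (81/2)ε.
Take δ = min(9/2, (81/2)ε). Then 0 < |s − 9| < δ gives both |s − 9| < 9/2 and |s − 9| < (81/2)ε, so |1/s − (1/9)| < ε.

δ = min(9/2, (81/2)ε)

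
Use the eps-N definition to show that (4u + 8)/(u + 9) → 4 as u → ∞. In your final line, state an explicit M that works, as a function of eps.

M = 28/eps

Fix eps > 0. We seek M > 0 such that u > M implies |(4u + 8)/(u + 9) − 4| < eps.
(4u + 8)/(u + 9) − 4 = ((4u + 8) − 4(u + 9)) / ((u + 9)) = -28/((u + 9)).
For u > 0 we have u + 9 > u, so |(4u + 8)/(u + 9) − 4| = 28/((u + 9)) < 28/(u) = 28/u.
Thus |(4u + 8)/(u + 9) − 4| < eps whenever u > 28/eps.
Take M = 28/eps. If u > M then |(4u + 8)/(u + 9) − 4| < 28/u < eps.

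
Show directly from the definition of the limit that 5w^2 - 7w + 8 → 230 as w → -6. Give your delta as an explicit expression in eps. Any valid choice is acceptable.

delta = min(2, eps/77)

Suppose eps > 0. We want delta > 0 such that 0 < |w + 6| < delta implies |(5w^2 - 7w + 8) − 230| < eps.
(5w^2 - 7w + 8) − 230 = 5w^2 - 7w - 222 = (w + 6)(5w - 37).
So |(5w^2 - 7w + 8) − 230| = |w + 6|·|5w - 37|.
Require delta ≤ 2. Then |w + 6| < 2 gives |w| < 8, and by the triangle inequality |5w - 37| ≤ 5·8 + 37 = 77.
Hence |(5w^2 - 7w + 8) − 230| ≤ 77|w + 6| < eps provided |w + 6| < eps/77.
Take delta = min(2, eps/77). Then 0 < |w + 6| < delta gives both |w + 6| < 2 and |w + 6| < eps/77, so |(5w^2 - 7w + 8) − 230| < eps.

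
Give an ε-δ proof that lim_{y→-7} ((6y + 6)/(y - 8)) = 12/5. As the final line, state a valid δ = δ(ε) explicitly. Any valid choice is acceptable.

δ = min(15/2, (25/12)ε)

Suppose ε > 0. We want δ > 0 with 0 < |y + 7| < δ ⇒ |(6y + 6)/(y - 8) − (12/5)| < ε.
Combining over a common denominator, (6y + 6)/(y - 8) − (12/5) = [(6y + 6)·(-15) − (-36)·(y - 8)] / [(-15)·(y - 8)] = -54(y + 7) / ((-15)(y - 8)).
So |(6y + 6)/(y - 8) − (12/5)| = 54|y + 7| / (15·|y − 8|).
Require δ ≤ 15/2, so |y − 8| ≥ |-15| − |y + 7| > 15 − 15/2 = 15/2.
Hence |(6y + 6)/(y - 8) − (12/5)| < 54|y + 7|/(15·(15/2)) = (12/25)|y + 7|, which is < ε once |y + 7| < (25/12)ε.
Take δ = min(15/2, (25/12)ε). Then 0 < |y + 7| < δ forces both bounds, so |(6y + 6)/(y - 8) − (12/5)| < ε.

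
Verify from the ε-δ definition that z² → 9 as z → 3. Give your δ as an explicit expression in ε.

Let ε > 0 be given. We seek δ > 0 with 0 < |z − 3| < δ ⇒ |z² − 9| < ε.
Factor: z² − 9 = (z − 3)(z + 3), so |z² − 9| = |z − 3|·|z + 3|.
Restrict δ ≤ 2. Then |z − 3| < 2 gives |z| < 5, so by the triangle inequality |z + 3| ≤ 5 + 3 = 8.
Hence |z² − 9| ≤ 8|z − 3|, which is < ε once |z − 3| < ε/8.
Take δ = min(2, ε/8). If 0 < |z − 3| < δ then both bounds hold and |z² − 9| ≤ 8|z − 3| < 8·(ε/8) = ε.

δ = min(2, ε/8)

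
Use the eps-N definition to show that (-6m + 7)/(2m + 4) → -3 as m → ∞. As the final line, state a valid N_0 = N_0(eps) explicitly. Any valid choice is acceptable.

Let eps > 0 be given. For m ≥ 1, |(-6m + 7)/(2m + 4) + 3| = |38|/(2(2m + 4)) = 38/(2(2m + 4)).
Since 2m + 4 ≥ 2m for m ≥ 1, this is ≤ 38/(2·2m) = (19/2)/m.
So |(-6m + 7)/(2m + 4) + 3| < eps whenever m > (19/2)/eps.
Take N_0 = (19/2)/eps. If m > N_0 then |(-6m + 7)/(2m + 4) + 3| ≤ (19/2)/m < eps.

N_0 = (19/2)/eps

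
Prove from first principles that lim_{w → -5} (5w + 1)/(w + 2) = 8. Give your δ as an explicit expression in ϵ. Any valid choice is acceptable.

Let ϵ > 0. We want δ > 0 with 0 < |w + 5| < δ ⇒ |(5w + 1)/(w + 2) − 8| < ϵ.
Combining over a common denominator, (5w + 1)/(w + 2) − 8 = [(5w + 1)·(-3) − (-24)·(w + 2)] / [(-3)·(w + 2)] = 9(w + 5) / ((-3)(w + 2)).
So |(5w + 1)/(w + 2) − 8| = 9|w + 5| / (3·|w + 2|).
Require δ ≤ 3/2, so |w + 2| ≥ |-3| − |w + 5| > 3 − 3/2 = 3/2.
Hence |(5w + 1)/(w + 2) − 8| < 9|w + 5|/(3·(3/2)) = 2|w + 5|, which is < ϵ once |w + 5| < (1/2)ϵ.
Take δ = min(3/2, (1/2)ϵ). Then 0 < |w + 5| < δ forces both bounds, so |(5w + 1)/(w + 2) − 8| < ϵ.

δ = min(3/2, (1/2)ϵ)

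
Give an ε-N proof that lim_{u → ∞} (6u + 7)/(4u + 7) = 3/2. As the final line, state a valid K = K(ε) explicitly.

Let ε > 0. We seek K > 0 such that u > K implies |(6u + 7)/(4u + 7) − (3/2)| < ε.
(6u + 7)/(4u + 7) − (3/2) = (4(6u + 7) − 6(4u + 7)) / (4(4u + 7)) = -14/(4(4u + 7)).
For u > 0 we have 4u + 7 > 4u, so |(6u + 7)/(4u + 7) − (3/2)| = 14/(4(4u + 7)) < 14/(4·4u) = (7/8)/u.
Thus |(6u + 7)/(4u + 7) − (3/2)| < ε whenever u > (7/8)/ε.
Take K = (7/8)/ε. If u > K then |(6u + 7)/(4u + 7) − (3/2)| < (7/8)/u < ε.

K = (7/8)/ε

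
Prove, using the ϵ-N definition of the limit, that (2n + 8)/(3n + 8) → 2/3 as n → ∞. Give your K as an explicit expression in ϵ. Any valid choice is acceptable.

K = (8/9)/ϵ

Fix ϵ > 0. For n ≥ 1, |(2n + 8)/(3n + 8) − (2/3)| = |8|/(3(3n + 8)) = 8/(3(3n + 8)).
Since 3n + 8 ≥ 3n for n ≥ 1, this is ≤ 8/(3·3n) = (8/9)/n.
So |(2n + 8)/(3n + 8) − (2/3)| < ϵ whenever n > (8/9)/ϵ.
Take K = (8/9)/ϵ. If n > K then |(2n + 8)/(3n + 8) − (2/3)| ≤ (8/9)/n < ϵ.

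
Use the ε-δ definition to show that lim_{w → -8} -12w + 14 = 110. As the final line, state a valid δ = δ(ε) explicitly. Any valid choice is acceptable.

Fix ε > 0. We need δ > 0 so that 0 < |w + 8| < δ implies |(-12w + 14) − 110| < ε.
|(-12w + 14) − 110| = |-12w - 96| = 12|w + 8|.
Thus it suffices that |w + 8| < ε/12.
Choosing δ = ε/12 gives |(-12w + 14) − 110| = 12|w + 8| < ε whenever |w + 8| < δ.

δ = ε/12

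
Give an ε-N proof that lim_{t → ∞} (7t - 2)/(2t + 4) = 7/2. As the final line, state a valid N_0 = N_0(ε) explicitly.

Suppose ε > 0. We seek N_0 > 0 such that t > N_0 implies |(7t - 2)/(2t + 4) − (7/2)| < ε.
(7t - 2)/(2t + 4) − (7/2) = (2(7t - 2) − 7(2t + 4)) / (2(2t + 4)) = -32/(2(2t + 4)).
For t > 0 we have 2t + 4 > 2t, so |(7t - 2)/(2t + 4) − (7/2)| = 32/(2(2t + 4)) < 32/(2·2t) = 8/t.
Thus |(7t - 2)/(2t + 4) − (7/2)| < ε whenever t > 8/ε.
Take N_0 = 8/ε. If t > N_0 then |(7t - 2)/(2t + 4) − (7/2)| < 8/t < ε.

N_0 = 8/ε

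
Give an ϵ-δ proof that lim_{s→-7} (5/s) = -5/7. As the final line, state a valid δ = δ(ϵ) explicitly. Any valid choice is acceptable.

Let ϵ > 0 be given. We seek δ > 0 such that 0 < |s + 7| < δ implies |5/s + 5/7| < ϵ.
|5/s + 5/7| = 5·|-7 − s|/(7·|s|) = 5|s + 7|/(7|s|).
Require δ ≤ 7/2 so that |s| > 7 − 7/2 = 7/2, hence 7|s| > 49/2.
Then |5/s + 5/7| < 5|s + 7|/(49/2), which is < ϵ when |s + 7| < (49/10)ϵ.
Take δ = min(7/2, (49/10)ϵ). Then 0 < |s + 7| < δ gives both |s + 7| < 7/2 and |s + 7| < (49/10)ϵ, so |5/s + 5/7| < ϵ.

δ = min(7/2, (49/10)ϵ)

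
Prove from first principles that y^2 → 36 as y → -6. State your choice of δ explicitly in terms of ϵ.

Fix ϵ > 0. We seek δ > 0 with 0 < |y + 6| < δ ⇒ |y^2 − 36| < ϵ.
Factor: y^2 − 36 = (y + 6)(y - 6), so |y^2 − 36| = |y + 6|·|y - 6|.
Restrict δ ≤ 2. Then |y + 6| < 2 gives |y| < 8, so by the triangle inequality |y - 6| ≤ 8 + 6 = 14.
Hence |y^2 − 36| ≤ 14|y + 6|, which is < ϵ once |y + 6| < ϵ/14.
Take δ = min(2, ϵ/14). If 0 < |y + 6| < δ then both bounds hold and |y^2 − 36| ≤ 14|y + 6| < 14·(ϵ/14) = ϵ.

δ = min(2, ϵ/14)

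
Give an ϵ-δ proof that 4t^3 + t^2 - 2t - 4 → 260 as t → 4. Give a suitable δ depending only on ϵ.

δ = min(2, ϵ/312)

Fix ϵ > 0. We want δ > 0 such that 0 < |t − 4| < δ implies |(4t^3 + t^2 - 2t - 4) − 260| < ϵ.
(4t^3 + t^2 - 2t - 4) − 260 = 4t^3 + t^2 - 2t - 264 = (t − 4)(4t^2 + 17t + 66).
So |(4t^3 + t^2 - 2t - 4) − 260| = |t − 4|·|4t^2 + 17t + 66|.
Assume first that |t − 4| < 2, so |t| < 6. Then |4t^2 + 17t + 66| ≤ 4·6^2 + 17·6 + 66 = 312.
Hence |(4t^3 + t^2 - 2t - 4) − 260| ≤ 312|t − 4| < ϵ provided |t − 4| < ϵ/312.
Take δ = min(2, ϵ/312). Then 0 < |t − 4| < δ gives both |t − 4| < 2 and |t − 4| < ϵ/312, so |(4t^3 + t^2 - 2t - 4) − 260| < ϵ.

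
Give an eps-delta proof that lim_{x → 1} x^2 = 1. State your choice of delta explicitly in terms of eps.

delta = min(2, eps/4)

Suppose eps > 0. We seek delta > 0 with 0 < |x − 1| < delta ⇒ |x^2 − 1| < eps.
Factor: x^2 − 1 = (x − 1)(x + 1), so |x^2 − 1| = |x − 1|·|x + 1|.
Impose delta ≤ 2 so that |x| < 3; then |x + 1| ≤ 4.
Hence |x^2 − 1| ≤ 4|x − 1|, which is < eps once |x − 1| < eps/4.
Take delta = min(2, eps/4). If 0 < |x − 1| < delta then both bounds hold and |x^2 − 1| ≤ 4|x − 1| < 4·(eps/4) = eps.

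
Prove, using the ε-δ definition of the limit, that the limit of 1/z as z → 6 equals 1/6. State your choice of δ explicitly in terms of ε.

δ = min(3, 18ε)

Fix ε > 0. We seek δ > 0 such that 0 < |z − 6| < δ implies |1/z − (1/6)| < ε.
|1/z − (1/6)| = |6 − z|/(6·|z|) = |z − 6|/(6|z|).
Restrict δ ≤ 3. Then |z − 6| < 3 gives |z| > 3, so 6|z| > 18.
Then |1/z − (1/6)| < |z − 6|/18, which is < ε when |z − 6| < 18ε.
Take δ = min(3, 18ε). Then 0 < |z − 6| < δ gives both |z − 6| < 3 and |z − 6| < 18ε, so |1/z − (1/6)| < ε.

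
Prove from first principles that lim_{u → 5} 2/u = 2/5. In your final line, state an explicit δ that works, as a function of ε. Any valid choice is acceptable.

δ = min(5/2, (25/4)ε)

Let ε > 0 be given. We seek δ > 0 such that 0 < |u − 5| < δ implies |2/u − (2/5)| < ε.
|2/u − (2/5)| = 2·|5 − u|/(5·|u|) = 2|u − 5|/(5|u|).
Require δ ≤ 5/2 so that |u| > 5 − 5/2 = 5/2, hence 5|u| > 25/2.
Then |2/u − (2/5)| < 2|u − 5|/(25/2), which is < ε when |u − 5| < (25/4)ε.
Take δ = min(5/2, (25/4)ε). Then 0 < |u − 5| < δ gives both |u − 5| < 5/2 and |u − 5| < (25/4)ε, so |2/u − (2/5)| < ε.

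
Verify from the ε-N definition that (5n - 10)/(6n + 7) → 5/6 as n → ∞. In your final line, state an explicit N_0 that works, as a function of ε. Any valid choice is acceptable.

N_0 = (95/36)/ε

Suppose ε > 0. For n ≥ 1, |(5n - 10)/(6n + 7) − (5/6)| = |-95|/(6(6n + 7)) = 95/(6(6n + 7)).
Since 6n + 7 ≥ 6n for n ≥ 1, this is ≤ 95/(6·6n) = (95/36)/n.
So |(5n - 10)/(6n + 7) − (5/6)| < ε whenever n > (95/36)/ε.
Take N_0 = (95/36)/ε. If n > N_0 then |(5n - 10)/(6n + 7) − (5/6)| ≤ (95/36)/n < ε.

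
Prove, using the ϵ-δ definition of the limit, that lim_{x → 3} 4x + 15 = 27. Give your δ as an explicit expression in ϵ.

δ = ϵ/4

Fix ϵ > 0. We need δ > 0 so that 0 < |x − 3| < δ implies |(4x + 15) − 27| < ϵ.
|(4x + 15) − 27| = |4x - 12| = 4|x − 3|.
Thus it suffices that |x − 3| < ϵ/4.
Choosing δ = ϵ/4 gives |(4x + 15) − 27| = 4|x − 3| < ϵ whenever |x − 3| < δ.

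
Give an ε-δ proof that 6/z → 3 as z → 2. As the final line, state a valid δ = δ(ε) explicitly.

Suppose ε > 0. We seek δ > 0 such that 0 < |z − 2| < δ implies |6/z − 3| < ε.
|6/z − 3| = 6·|2 − z|/(2·|z|) = 6|z − 2|/(2|z|).
Restrict δ ≤ 1. Then |z − 2| < 1 gives |z| > 1, so 2|z| > 2.
Then |6/z − 3| < 6|z − 2|/2, which is < ε when |z − 2| < (1/3)ε.
Take δ = min(1, (1/3)ε). Then 0 < |z − 2| < δ gives both |z − 2| < 1 and |z − 2| < (1/3)ε, so |6/z − 3| < ε.

δ = min(1, (1/3)ε)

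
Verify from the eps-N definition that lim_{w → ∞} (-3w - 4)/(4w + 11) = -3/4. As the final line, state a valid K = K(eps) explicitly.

Suppose eps > 0. We seek K > 0 such that w > K implies |(-3w - 4)/(4w + 11) + 3/4| < eps.
(-3w - 4)/(4w + 11) + 3/4 = (4(-3w - 4) − (-3)(4w + 11)) / (4(4w + 11)) = 17/(4(4w + 11)).
For w > 0 we have 4w + 11 > 4w, so |(-3w - 4)/(4w + 11) + 3/4| = 17/(4(4w + 11)) < 17/(4·4w) = (17/16)/w.
Thus |(-3w - 4)/(4w + 11) + 3/4| < eps whenever w > (17/16)/eps.
Take K = (17/16)/eps. If w > K then |(-3w - 4)/(4w + 11) + 3/4| < (17/16)/w < eps.

K = (17/16)/eps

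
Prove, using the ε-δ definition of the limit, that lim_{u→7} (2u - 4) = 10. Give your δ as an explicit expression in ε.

Let ε > 0. We need δ > 0 so that 0 < |u − 7| < δ implies |(2u - 4) − 10| < ε.
Since (2u - 4) − 10 = 2(u − 7), we have |(2u - 4) − 10| = 2|u − 7|.
Thus it suffices that |u − 7| < ε/2.
Take δ = ε/2. If 0 < |u − 7| < δ then |(2u - 4) − 10| = 2|u − 7| < 2·(ε/2) = ε.

δ = ε/2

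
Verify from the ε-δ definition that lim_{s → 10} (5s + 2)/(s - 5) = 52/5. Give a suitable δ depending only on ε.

Fix ε > 0. We want δ > 0 with 0 < |s − 10| < δ ⇒ |(5s + 2)/(s - 5) − (52/5)| < ε.
Combining over a common denominator, (5s + 2)/(s - 5) − (52/5) = [(5s + 2)·5 − 52·(s - 5)] / [5·(s - 5)] = -27(s − 10) / (5(s - 5)).
So |(5s + 2)/(s - 5) − (52/5)| = 27|s − 10| / (5·|s − 5|).
Restrict δ ≤ 5/2. Then |s − 10| < 5/2 gives |s − 5| = |(s − 10) + 5| ≥ 5 − 5/2 = 5/2.
Hence |(5s + 2)/(s - 5) − (52/5)| < 27|s − 10|/(5·(5/2)) = (54/25)|s − 10|, which is < ε once |s − 10| < (25/54)ε.
Take δ = min(5/2, (25/54)ε). Then 0 < |s − 10| < δ forces both bounds, so |(5s + 2)/(s - 5) − (52/5)| < ε.

δ = min(5/2, (25/54)ε)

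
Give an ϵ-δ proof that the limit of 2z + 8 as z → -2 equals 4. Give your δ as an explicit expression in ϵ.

Let ϵ > 0 be given. We need δ > 0 so that 0 < |z + 2| < δ implies |(2z + 8) − 4| < ϵ.
|(2z + 8) − 4| = |2z + 4| = 2|z + 2|.
So 2|z + 2| < ϵ exactly when |z + 2| < ϵ/2.
Choosing δ = ϵ/2 gives |(2z + 8) − 4| = 2|z + 2| < ϵ whenever |z + 2| < δ.

δ = ϵ/2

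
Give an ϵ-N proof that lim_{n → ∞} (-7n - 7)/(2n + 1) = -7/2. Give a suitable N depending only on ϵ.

Fix ϵ > 0. For n ≥ 1, |(-7n - 7)/(2n + 1) + 7/2| = |-7|/(2(2n + 1)) = 7/(2(2n + 1)).
Since 2n + 1 ≥ 2n for n ≥ 1, this is ≤ 7/(2·2n) = (7/4)/n.
So |(-7n - 7)/(2n + 1) + 7/2| < ϵ whenever n > (7/4)/ϵ.
Take N = (7/4)/ϵ. If n > N then |(-7n - 7)/(2n + 1) + 7/2| ≤ (7/4)/n < ϵ.

N = (7/4)/ϵ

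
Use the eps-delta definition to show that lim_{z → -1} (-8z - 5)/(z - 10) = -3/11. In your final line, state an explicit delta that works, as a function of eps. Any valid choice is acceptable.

Fix eps > 0. We want delta > 0 with 0 < |z + 1| < delta ⇒ |(-8z - 5)/(z - 10) + 3/11| < eps.
Combining over a common denominator, (-8z - 5)/(z - 10) + 3/11 = [(-8z - 5)·(-11) − 3·(z - 10)] / [(-11)·(z - 10)] = 85(z + 1) / ((-11)(z - 10)).
So |(-8z - 5)/(z - 10) + 3/11| = 85|z + 1| / (11·|z − 10|).
Restrict delta ≤ 11/2. Then |z + 1| < 11/2 gives |z − 10| = |(z + 1) + (-11)| ≥ 11 − 11/2 = 11/2.
Hence |(-8z - 5)/(z - 10) + 3/11| < 85|z + 1|/(11·(11/2)) = (170/121)|z + 1|, which is < eps once |z + 1| < (121/170)eps.
Take delta = min(11/2, (121/170)eps). Then 0 < |z + 1| < delta forces both bounds, so |(-8z - 5)/(z - 10) + 3/11| < eps.

delta = min(11/2, (121/170)eps)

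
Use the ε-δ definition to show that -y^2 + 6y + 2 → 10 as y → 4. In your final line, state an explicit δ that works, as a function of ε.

Let ε > 0 be given. We want δ > 0 such that 0 < |y − 4| < δ implies |(-y^2 + 6y + 2) − 10| < ε.
(-y^2 + 6y + 2) − 10 = -y^2 + 6y - 8 = (y − 4)(-y + 2).
So |(-y^2 + 6y + 2) − 10| = |y − 4|·|-y + 2|.
Assume first that |y − 4| < 1, so |y| < 5. Then |-y + 2| ≤ 5 + 2 = 7.
Hence |(-y^2 + 6y + 2) − 10| ≤ 7|y − 4| < ε provided |y − 4| < ε/7.
Take δ = min(1, ε/7). Then 0 < |y − 4| < δ gives both |y − 4| < 1 and |y − 4| < ε/7, so |(-y^2 + 6y + 2) − 10| < ε.

δ = min(1, ε/7)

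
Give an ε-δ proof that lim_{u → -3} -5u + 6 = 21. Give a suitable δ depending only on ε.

Let ε > 0. We need δ > 0 so that 0 < |u + 3| < δ implies |(-5u + 6) − 21| < ε.
Since (-5u + 6) − 21 = -5(u + 3), we have |(-5u + 6) − 21| = 5|u + 3|.
So 5|u + 3| < ε exactly when |u + 3| < ε/5.
Choosing δ = ε/5 gives |(-5u + 6) − 21| = 5|u + 3| < ε whenever |u + 3| < δ.

δ = ε/5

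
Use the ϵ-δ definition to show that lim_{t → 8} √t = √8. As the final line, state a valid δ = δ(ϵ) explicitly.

δ = min(8, √8·ϵ)

Let ϵ > 0 be given. We want δ > 0 such that 0 < |t − 8| < δ implies |√t − √8| < ϵ.
Rationalise: √t − √8 = (t − 8)/(√t + √8), so |√t − √8| = |t − 8|/(√t + √8).
Restrict δ ≤ 8 so that |t − 8| < 8 forces t > 0, and then √t + √8 > √8.
Hence |√t − √8| < |t − 8|/√8, which is < ϵ once |t − 8| < √8·ϵ.
Take δ = min(8, √8·ϵ). If 0 < |t − 8| < δ then t > 0 and |√t − √8| < |t − 8|/√8 < ϵ.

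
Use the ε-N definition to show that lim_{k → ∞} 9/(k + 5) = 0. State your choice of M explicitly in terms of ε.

Let ε > 0 be given. For k ≥ 1, |9/(k + 5) − 0| = 9/(k + 5) ≤ 9/k.
We need 9/k < ε, i.e. k > 9/ε.
Take M = 9/ε. If k > M then |9/(k + 5)| ≤ 9/k < ε.

M = 9/ε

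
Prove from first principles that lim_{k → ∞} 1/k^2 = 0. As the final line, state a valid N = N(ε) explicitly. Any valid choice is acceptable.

Suppose ε > 0. For k ≥ 1, |1/k^2 − 0| = 1/k^2.
1/k^2 < ε ⇔ k^2 > 1/ε ⇔ k > (1/ε)^{1/2}.
Take N = (1/ε)^{1/2}. Then k > N implies 1/k^2 < ε.

N = (1/ε)^{1/2}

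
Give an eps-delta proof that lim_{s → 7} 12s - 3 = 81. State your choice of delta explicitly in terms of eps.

Let eps > 0 be given. We need delta > 0 so that 0 < |s − 7| < delta implies |(12s - 3) − 81| < eps.
Since (12s - 3) − 81 = 12(s − 7), we have |(12s - 3) − 81| = 12|s − 7|.
So 12|s − 7| < eps exactly when |s − 7| < eps/12.
Take delta = eps/12. If 0 < |s − 7| < delta then |(12s - 3) − 81| = 12|s − 7| < 12·(eps/12) = eps.

delta = eps/12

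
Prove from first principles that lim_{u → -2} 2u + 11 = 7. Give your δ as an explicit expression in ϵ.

δ = ϵ/2

Suppose ϵ > 0. We need δ > 0 so that 0 < |u + 2| < δ implies |(2u + 11) − 7| < ϵ.
Since (2u + 11) − 7 = 2(u + 2), we have |(2u + 11) − 7| = 2|u + 2|.
Thus it suffices that |u + 2| < ϵ/2.
Choosing δ = ϵ/2 gives |(2u + 11) − 7| = 2|u + 2| < ϵ whenever |u + 2| < δ.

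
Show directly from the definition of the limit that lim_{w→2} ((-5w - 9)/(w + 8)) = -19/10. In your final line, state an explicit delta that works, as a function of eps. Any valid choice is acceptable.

Suppose eps > 0. We want delta > 0 with 0 < |w − 2| < delta ⇒ |(-5w - 9)/(w + 8) + 19/10| < eps.
Combining over a common denominator, (-5w - 9)/(w + 8) + 19/10 = [(-5w - 9)·10 − (-19)·(w + 8)] / [10·(w + 8)] = -31(w − 2) / (10(w + 8)).
So |(-5w - 9)/(w + 8) + 19/10| = 31|w − 2| / (10·|w + 8|).
Require delta ≤ 5, so |w + 8| ≥ |10| − |w − 2| > 10 − 5 = 5.
Hence |(-5w - 9)/(w + 8) + 19/10| < 31|w − 2|/(10·5) = (31/50)|w − 2|, which is < eps once |w − 2| < (50/31)eps.
Take delta = min(5, (50/31)eps). Then 0 < |w − 2| < delta forces both bounds, so |(-5w - 9)/(w + 8) + 19/10| < eps.

delta = min(5, (50/31)eps)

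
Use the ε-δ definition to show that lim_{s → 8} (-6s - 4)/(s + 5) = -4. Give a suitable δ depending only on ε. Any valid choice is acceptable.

Fix ε > 0. We want δ > 0 with 0 < |s − 8| < δ ⇒ |(-6s - 4)/(s + 5) + 4| < ε.
Combining over a common denominator, (-6s - 4)/(s + 5) + 4 = [(-6s - 4)·13 − (-52)·(s + 5)] / [13·(s + 5)] = -26(s − 8) / (13(s + 5)).
So |(-6s - 4)/(s + 5) + 4| = 26|s − 8| / (13·|s + 5|).
Restrict δ ≤ 13/2. Then |s − 8| < 13/2 gives |s + 5| = |(s − 8) + 13| ≥ 13 − 13/2 = 13/2.
Hence |(-6s - 4)/(s + 5) + 4| < 26|s − 8|/(13·(13/2)) = (4/13)|s − 8|, which is < ε once |s − 8| < (13/4)ε.
Take δ = min(13/2, (13/4)ε). Then 0 < |s − 8| < δ forces both bounds, so |(-6s - 4)/(s + 5) + 4| < ε.

δ = min(13/2, (13/4)ε)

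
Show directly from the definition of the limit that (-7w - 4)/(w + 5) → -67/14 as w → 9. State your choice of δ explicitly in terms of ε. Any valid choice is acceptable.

Let ε > 0 be given. We want δ > 0 with 0 < |w − 9| < δ ⇒ |(-7w - 4)/(w + 5) + 67/14| < ε.
Combining over a common denominator, (-7w - 4)/(w + 5) + 67/14 = [(-7w - 4)·14 − (-67)·(w + 5)] / [14·(w + 5)] = -31(w − 9) / (14(w + 5)).
So |(-7w - 4)/(w + 5) + 67/14| = 31|w − 9| / (14·|w + 5|).
Restrict δ ≤ 7. Then |w − 9| < 7 gives |w + 5| = |(w − 9) + 14| ≥ 14 − 7 = 7.
Hence |(-7w - 4)/(w + 5) + 67/14| < 31|w − 9|/(14·7) = (31/98)|w − 9|, which is < ε once |w − 9| < (98/31)ε.
Take δ = min(7, (98/31)ε). Then 0 < |w − 9| < δ forces both bounds, so |(-7w - 4)/(w + 5) + 67/14| < ε.

δ = min(7, (98/31)ε)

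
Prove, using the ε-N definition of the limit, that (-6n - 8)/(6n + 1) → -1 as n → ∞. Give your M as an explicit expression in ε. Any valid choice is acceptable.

Fix ε > 0. For n ≥ 1, |(-6n - 8)/(6n + 1) + 1| = |-42|/(6(6n + 1)) = 42/(6(6n + 1)).
Since 6n + 1 ≥ 6n for n ≥ 1, this is ≤ 42/(6·6n) = (7/6)/n.
So |(-6n - 8)/(6n + 1) + 1| < ε whenever n > (7/6)/ε.
Take M = (7/6)/ε. If n > M then |(-6n - 8)/(6n + 1) + 1| ≤ (7/6)/n < ε.

M = (7/6)/ε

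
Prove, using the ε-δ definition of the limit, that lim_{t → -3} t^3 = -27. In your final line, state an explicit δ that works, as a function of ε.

Fix ε > 0. We seek δ > 0 with 0 < |t + 3| < δ ⇒ |t^3 + 27| < ε.
Factor: t^3 + 27 = (t + 3)(t^2 - 3t + 9), so |t^3 + 27| = |t + 3|·|t^2 - 3t + 9|.
Restrict δ ≤ 1. Then |t + 3| < 1 gives |t| < 4, so by the triangle inequality |t^2 - 3t + 9| ≤ 4^2 + 3·4 + 9 = 37.
Hence |t^3 + 27| ≤ 37|t + 3|, which is < ε once |t + 3| < ε/37.
Take δ = min(1, ε/37). If 0 < |t + 3| < δ then both bounds hold and |t^3 + 27| ≤ 37|t + 3| < 37·(ε/37) = ε.

δ = min(1, ε/37)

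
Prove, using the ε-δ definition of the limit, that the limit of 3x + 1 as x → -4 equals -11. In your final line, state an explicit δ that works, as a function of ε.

Suppose ε > 0. We need δ > 0 so that 0 < |x + 4| < δ implies |(3x + 1) + 11| < ε.
|(3x + 1) + 11| = |3x + 12| = 3|x + 4|.
Thus it suffices that |x + 4| < ε/3.
Choosing δ = ε/3 gives |(3x + 1) + 11| = 3|x + 4| < ε whenever |x + 4| < δ.

δ = ε/3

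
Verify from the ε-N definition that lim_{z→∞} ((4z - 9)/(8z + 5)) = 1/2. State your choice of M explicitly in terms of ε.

M = (23/16)/ε

Fix ε > 0. We seek M > 0 such that z > M implies |(4z - 9)/(8z + 5) − (1/2)| < ε.
(4z - 9)/(8z + 5) − (1/2) = (8(4z - 9) − 4(8z + 5)) / (8(8z + 5)) = -92/(8(8z + 5)).
For z > 0 we have 8z + 5 > 8z, so |(4z - 9)/(8z + 5) − (1/2)| = 92/(8(8z + 5)) < 92/(8·8z) = (23/16)/z.
Thus |(4z - 9)/(8z + 5) − (1/2)| < ε whenever z > (23/16)/ε.
Take M = (23/16)/ε. If z > M then |(4z - 9)/(8z + 5) − (1/2)| < (23/16)/z < ε.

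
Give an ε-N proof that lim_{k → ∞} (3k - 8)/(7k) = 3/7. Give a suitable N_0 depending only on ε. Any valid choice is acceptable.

N_0 = (8/7)/ε

Let ε > 0. For k ≥ 1, |(3k - 8)/(7k) − (3/7)| = |-56|/(7(7k)) = 56/(7(7k)).
Since 7k ≥ 7k for k ≥ 1, this is ≤ 56/(7·7k) = (8/7)/k.
So |(3k - 8)/(7k) − (3/7)| < ε whenever k > (8/7)/ε.
Take N_0 = (8/7)/ε. If k > N_0 then |(3k - 8)/(7k) − (3/7)| ≤ (8/7)/k < ε.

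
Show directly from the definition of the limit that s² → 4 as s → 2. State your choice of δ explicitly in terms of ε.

Suppose ε > 0. We seek δ > 0 with 0 < |s − 2| < δ ⇒ |s² − 4| < ε.
Factor: s² − 4 = (s − 2)(s + 2), so |s² − 4| = |s − 2|·|s + 2|.
Impose δ ≤ 2 so that |s| < 4; then |s + 2| ≤ 6.
Hence |s² − 4| ≤ 6|s − 2|, which is < ε once |s − 2| < ε/6.
Take δ = min(2, ε/6). If 0 < |s − 2| < δ then both bounds hold and |s² − 4| ≤ 6|s − 2| < 6·(ε/6) = ε.

δ = min(2, ε/6)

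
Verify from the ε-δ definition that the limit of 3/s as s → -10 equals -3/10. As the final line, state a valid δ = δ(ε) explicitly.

Fix ε > 0. We seek δ > 0 such that 0 < |s + 10| < δ implies |3/s + 3/10| < ε.
|3/s + 3/10| = 3·|-10 − s|/(10·|s|) = 3|s + 10|/(10|s|).
Restrict δ ≤ 5. Then |s + 10| < 5 gives |s| > 5, so 10|s| > 50.
Then |3/s + 3/10| < 3|s + 10|/50, which is < ε when |s + 10| < (50/3)ε.
Take δ = min(5, (50/3)ε). Then 0 < |s + 10| < δ gives both |s + 10| < 5 and |s + 10| < (50/3)ε, so |3/s + 3/10| < ε.

δ = min(5, (50/3)ε)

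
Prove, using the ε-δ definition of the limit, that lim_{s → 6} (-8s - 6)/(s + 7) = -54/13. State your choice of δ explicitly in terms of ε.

δ = min(13/2, (169/100)ε)

Let ε > 0. We want δ > 0 with 0 < |s − 6| < δ ⇒ |(-8s - 6)/(s + 7) + 54/13| < ε.
Combining over a common denominator, (-8s - 6)/(s + 7) + 54/13 = [(-8s - 6)·13 − (-54)·(s + 7)] / [13·(s + 7)] = -50(s − 6) / (13(s + 7)).
So |(-8s - 6)/(s + 7) + 54/13| = 50|s − 6| / (13·|s + 7|).
Require δ ≤ 13/2, so |s + 7| ≥ |13| − |s − 6| > 13 − 13/2 = 13/2.
Hence |(-8s - 6)/(s + 7) + 54/13| < 50|s − 6|/(13·(13/2)) = (100/169)|s − 6|, which is < ε once |s − 6| < (169/100)ε.
Take δ = min(13/2, (169/100)ε). Then 0 < |s − 6| < δ forces both bounds, so |(-8s - 6)/(s + 7) + 54/13| < ε.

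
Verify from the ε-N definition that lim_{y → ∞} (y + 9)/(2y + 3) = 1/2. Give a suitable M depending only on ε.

M = (15/4)/ε

Let ε > 0 be given. We seek M > 0 such that y > M implies |(y + 9)/(2y + 3) − (1/2)| < ε.
(y + 9)/(2y + 3) − (1/2) = (2(y + 9) − (2y + 3)) / (2(2y + 3)) = 15/(2(2y + 3)).
For y > 0 we have 2y + 3 > 2y, so |(y + 9)/(2y + 3) − (1/2)| = 15/(2(2y + 3)) < 15/(2·2y) = (15/4)/y.
Thus |(y + 9)/(2y + 3) − (1/2)| < ε whenever y > (15/4)/ε.
Take M = (15/4)/ε. If y > M then |(y + 9)/(2y + 3) − (1/2)| < (15/4)/y < ε.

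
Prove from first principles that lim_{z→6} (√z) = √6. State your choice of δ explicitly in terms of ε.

δ = min(6, √6·ε)

Let ε > 0. We want δ > 0 such that 0 < |z − 6| < δ implies |√z − √6| < ε.
Multiplying by the conjugate, |√z − √6| = |z − 6|/(√z + √6).
Restrict δ ≤ 6 so that |z − 6| < 6 forces z > 0, and then √z + √6 > √6.
Hence |√z − √6| < |z − 6|/√6, which is < ε once |z − 6| < √6·ε.
Take δ = min(6, √6·ε). If 0 < |z − 6| < δ then z > 0 and |√z − √6| < |z − 6|/√6 < ε.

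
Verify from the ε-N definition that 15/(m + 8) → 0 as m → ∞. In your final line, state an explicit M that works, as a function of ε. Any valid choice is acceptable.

M = 15/ε

Let ε > 0. For m ≥ 1, |15/(m + 8) − 0| = 15/(m + 8) ≤ 15/m.
We need 15/m < ε, i.e. m > 15/ε.
Take M = 15/ε. If m > M then |15/(m + 8)| ≤ 15/m < ε.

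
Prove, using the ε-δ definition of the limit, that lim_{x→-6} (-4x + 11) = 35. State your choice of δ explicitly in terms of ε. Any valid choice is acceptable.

δ = ε/4

Let ε > 0. We need δ > 0 so that 0 < |x + 6| < δ implies |(-4x + 11) − 35| < ε.
|(-4x + 11) − 35| = |-4x - 24| = 4|x + 6|.
Thus it suffices that |x + 6| < ε/4.
Choosing δ = ε/4 gives |(-4x + 11) − 35| = 4|x + 6| < ε whenever |x + 6| < δ.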